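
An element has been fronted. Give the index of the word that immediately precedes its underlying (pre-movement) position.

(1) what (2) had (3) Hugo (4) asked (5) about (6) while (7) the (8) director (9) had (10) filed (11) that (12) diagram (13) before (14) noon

The displaced element is "what" (word 1).
It functions as the object of the preposition "about" of "asked", so the gap sits immediately after word 5 ("about").
Base order: Hugo had asked about what while the director had filed that diagram before noon.

5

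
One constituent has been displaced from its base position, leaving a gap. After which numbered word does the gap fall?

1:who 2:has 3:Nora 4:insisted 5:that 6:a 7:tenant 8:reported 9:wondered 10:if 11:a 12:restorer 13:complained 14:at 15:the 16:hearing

8

The displaced element is "who" (word 1).
It is linked across 2 clause boundaries (that → Ø).
It functions as the subject of "wondered", so the gap sits immediately after word 8 ("reported").
Base order: Nora has insisted that a tenant reported that who wondered if a restorer complained at the hearing.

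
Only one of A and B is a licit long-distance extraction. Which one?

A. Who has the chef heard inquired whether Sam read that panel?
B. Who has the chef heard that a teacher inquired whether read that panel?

A

In B, the wh-phrase is extracted from inside a wh-island (introduced by "whether"), which blocks movement.
In A, the extraction path crosses only that-complement boundaries, which are transparent.
So A is grammatical.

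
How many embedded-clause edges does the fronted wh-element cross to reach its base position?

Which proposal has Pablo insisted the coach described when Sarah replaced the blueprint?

"which proposal" is extracted from the object of "described".
Boundaries crossed, outermost first: [Ø] — 1 in total.

1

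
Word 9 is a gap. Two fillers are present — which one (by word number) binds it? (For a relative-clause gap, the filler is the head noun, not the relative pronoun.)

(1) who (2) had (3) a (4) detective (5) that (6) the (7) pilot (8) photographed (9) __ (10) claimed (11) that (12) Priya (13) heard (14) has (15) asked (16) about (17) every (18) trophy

4

The marked gap is inside the relative clause, the direct object of "photographed".
Its filler is the head noun "detective" (via "that"), at word 4.
(The other dependency links word 1 to a gap after word 13.)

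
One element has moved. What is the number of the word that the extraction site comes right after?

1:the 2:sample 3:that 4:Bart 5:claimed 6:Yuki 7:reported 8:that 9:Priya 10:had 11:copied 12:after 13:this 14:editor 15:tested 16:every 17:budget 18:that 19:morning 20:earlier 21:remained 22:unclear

11

The displaced element is "the sample" (word 2).
It is linked across 2 clause boundaries (Ø → that).
It functions as the direct object of "copied", so the gap sits immediately after word 11 ("copied").
Base order: Bart claimed Yuki reported that Priya had copied the sample after this editor tested every budget that morning earlier.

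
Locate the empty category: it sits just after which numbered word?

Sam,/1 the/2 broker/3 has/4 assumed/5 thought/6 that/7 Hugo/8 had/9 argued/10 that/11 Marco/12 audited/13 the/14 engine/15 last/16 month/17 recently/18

5

The displaced element is "Sam" (word 1).
It is linked across 1 clause boundary (Ø).
It functions as the subject of "thought", so the gap sits immediately after word 5 ("assumed").
Base order: The broker has assumed that Sam thought that Hugo had argued that Marco audited the engine last month recently.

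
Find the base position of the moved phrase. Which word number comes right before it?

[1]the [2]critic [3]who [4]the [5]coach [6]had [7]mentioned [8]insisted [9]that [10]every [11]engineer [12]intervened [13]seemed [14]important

7

The displaced element is "the critic" (word 2).
It is linked across 1 clause boundary (Ø).
It functions as the subject of "insisted", so the gap sits immediately after word 7 ("mentioned").
Base order: The coach had mentioned that the critic insisted that every engineer intervened.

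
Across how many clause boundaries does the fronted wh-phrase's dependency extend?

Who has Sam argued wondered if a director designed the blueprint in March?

1

"who" is extracted from the subject of "wondered".
Boundaries crossed, outermost first: [Ø] — 1 in total.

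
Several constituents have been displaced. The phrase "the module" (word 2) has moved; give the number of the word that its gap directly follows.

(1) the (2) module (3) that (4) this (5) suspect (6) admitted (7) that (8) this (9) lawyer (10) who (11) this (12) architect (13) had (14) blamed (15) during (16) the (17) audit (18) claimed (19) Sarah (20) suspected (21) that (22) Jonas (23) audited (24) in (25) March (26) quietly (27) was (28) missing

23

The displaced element is "the module" (word 2).
It is linked across 3 clause boundaries (that → Ø → that).
It functions as the direct object of "audited", so the gap sits immediately after word 23 ("audited").
Base order: This suspect admitted that this lawyer who this architect had blamed during the audit claimed Sarah suspected that Jonas audited the module in March quietly.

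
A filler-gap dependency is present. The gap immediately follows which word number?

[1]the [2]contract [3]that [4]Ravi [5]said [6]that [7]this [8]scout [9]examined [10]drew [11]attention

9

The displaced element is "the contract" (word 2).
It is linked across 1 clause boundary (that).
It functions as the direct object of "examined", so the gap sits immediately after word 9 ("examined").
Base order: Ravi said that this scout examined the contract.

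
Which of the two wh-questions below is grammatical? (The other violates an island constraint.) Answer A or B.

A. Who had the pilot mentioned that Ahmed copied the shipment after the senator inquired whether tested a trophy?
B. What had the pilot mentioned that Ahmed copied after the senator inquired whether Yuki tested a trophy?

In A, the wh-phrase is extracted from inside an adjunct island (introduced by "after"), which blocks movement.
In B, the extraction path crosses only that-complement boundaries, which are transparent.
So B is grammatical.

B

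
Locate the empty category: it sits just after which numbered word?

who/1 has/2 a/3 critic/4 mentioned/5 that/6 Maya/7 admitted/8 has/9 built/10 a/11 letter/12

8

The displaced element is "who" (word 1).
It is linked across 2 clause boundaries (that → Ø).
It functions as the subject of "built", so the gap sits immediately after word 8 ("admitted").
Base order: A critic has mentioned that Maya admitted that who has built a letter.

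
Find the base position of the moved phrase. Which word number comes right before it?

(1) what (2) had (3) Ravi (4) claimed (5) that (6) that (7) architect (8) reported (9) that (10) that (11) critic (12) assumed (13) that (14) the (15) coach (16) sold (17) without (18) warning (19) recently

16

The displaced element is "what" (word 1).
It is linked across 3 clause boundaries (that → that → that).
It functions as the direct object of "sold", so the gap sits immediately after word 16 ("sold").
Base order: Ravi had claimed that that architect reported that that critic assumed that the coach sold what without warning recently.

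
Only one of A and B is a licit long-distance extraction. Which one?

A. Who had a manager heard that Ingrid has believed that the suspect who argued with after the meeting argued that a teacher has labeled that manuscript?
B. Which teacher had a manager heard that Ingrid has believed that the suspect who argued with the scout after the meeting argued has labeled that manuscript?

B

In A, the wh-phrase is extracted from inside a complex-NP island (relative clause) (introduced by "who"), which blocks movement.
In B, the extraction path crosses only that-complement boundaries, which are transparent.
So B is grammatical.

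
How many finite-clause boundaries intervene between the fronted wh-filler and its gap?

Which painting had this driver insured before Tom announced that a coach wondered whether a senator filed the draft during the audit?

"which painting" originates inside the matrix clause — no clause boundary is crossed.

0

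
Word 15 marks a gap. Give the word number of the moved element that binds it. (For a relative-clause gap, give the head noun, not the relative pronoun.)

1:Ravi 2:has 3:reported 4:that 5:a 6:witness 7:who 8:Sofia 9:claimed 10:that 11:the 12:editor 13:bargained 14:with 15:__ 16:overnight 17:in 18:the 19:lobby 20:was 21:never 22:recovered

The gap at 15 is the prepositional object of "bargained", inside a relative clause.
The relative pronoun is "who" (word 7); it is bound by the head noun immediately before it.
Its filler is the head noun "witness", at word 6.

6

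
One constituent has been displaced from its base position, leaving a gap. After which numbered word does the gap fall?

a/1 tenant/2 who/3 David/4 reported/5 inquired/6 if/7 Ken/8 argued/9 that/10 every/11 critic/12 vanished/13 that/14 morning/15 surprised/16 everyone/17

5

The displaced element is "a tenant" (word 2).
It is linked across 1 clause boundary (Ø).
It functions as the subject of "inquired", so the gap sits immediately after word 5 ("reported").
Base order: David reported that a tenant inquired if Ken argued that every critic vanished that morning.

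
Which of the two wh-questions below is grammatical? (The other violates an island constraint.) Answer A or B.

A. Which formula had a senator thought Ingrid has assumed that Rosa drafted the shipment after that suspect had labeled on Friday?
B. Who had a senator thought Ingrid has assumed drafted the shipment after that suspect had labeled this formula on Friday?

B

In A, the wh-phrase is extracted from inside an adjunct island (introduced by "after"), which blocks movement.
In B, the extraction path crosses only that-complement boundaries, which are transparent.
So B is grammatical.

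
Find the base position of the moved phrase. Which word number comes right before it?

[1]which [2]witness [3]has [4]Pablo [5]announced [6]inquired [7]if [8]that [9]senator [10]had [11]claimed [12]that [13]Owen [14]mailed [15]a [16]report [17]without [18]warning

5

The displaced element is "which witness" (word 2).
It is linked across 1 clause boundary (Ø).
It functions as the subject of "inquired", so the gap sits immediately after word 5 ("announced").
Base order: Pablo has announced that which witness inquired if that senator had claimed that Owen mailed a report without warning.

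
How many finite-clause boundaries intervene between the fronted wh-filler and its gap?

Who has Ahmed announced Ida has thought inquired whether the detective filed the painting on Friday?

2

"who" is extracted from the subject of "inquired".
Boundaries crossed, outermost first: [Ø], [Ø] — 2 in total.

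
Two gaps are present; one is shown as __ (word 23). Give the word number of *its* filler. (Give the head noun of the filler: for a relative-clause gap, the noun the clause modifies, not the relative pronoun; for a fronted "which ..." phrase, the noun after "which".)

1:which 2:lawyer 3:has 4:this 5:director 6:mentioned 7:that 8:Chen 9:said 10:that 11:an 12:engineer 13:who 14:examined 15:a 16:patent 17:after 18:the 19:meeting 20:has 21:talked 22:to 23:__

2

The marked gap is the object of the preposition "to" of "talked".
Its filler is the fronted wh-phrase "which lawyer", at word 2.
(The other dependency links word 12 to a gap after word 13.)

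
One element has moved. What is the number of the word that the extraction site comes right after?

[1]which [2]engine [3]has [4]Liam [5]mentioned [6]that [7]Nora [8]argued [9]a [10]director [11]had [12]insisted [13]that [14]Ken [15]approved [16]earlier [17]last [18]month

The displaced element is "which engine" (word 2).
It is linked across 3 clause boundaries (that → Ø → that).
It functions as the direct object of "approved", so the gap sits immediately after word 15 ("approved").
Base order: Liam has mentioned that Nora argued a director had insisted that Ken approved which engine earlier last month.

15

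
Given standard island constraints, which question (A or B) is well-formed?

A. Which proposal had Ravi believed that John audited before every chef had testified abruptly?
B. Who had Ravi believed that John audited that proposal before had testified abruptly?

A

In B, the wh-phrase is extracted from inside an adjunct island (introduced by "before"), which blocks movement.
In A, the extraction path crosses only that-complement boundaries, which are transparent.
So A is grammatical.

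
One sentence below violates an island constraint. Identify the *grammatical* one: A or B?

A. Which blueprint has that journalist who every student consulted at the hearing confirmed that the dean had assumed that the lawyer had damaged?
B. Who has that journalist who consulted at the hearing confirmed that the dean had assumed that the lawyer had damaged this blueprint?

In B, the wh-phrase is extracted from inside a complex-NP island (relative clause) (introduced by "who"), which blocks movement.
In A, the extraction path crosses only that-complement boundaries, which are transparent.
So A is grammatical.

A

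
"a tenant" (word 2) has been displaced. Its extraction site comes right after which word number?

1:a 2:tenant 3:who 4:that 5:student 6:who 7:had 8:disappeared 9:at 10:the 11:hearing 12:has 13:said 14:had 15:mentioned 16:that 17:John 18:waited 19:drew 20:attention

The displaced element is "a tenant" (word 2).
It is linked across 1 clause boundary (Ø).
It functions as the subject of "mentioned", so the gap sits immediately after word 13 ("said").
Base order: That student who had disappeared at the hearing has said a tenant had mentioned that John waited.

13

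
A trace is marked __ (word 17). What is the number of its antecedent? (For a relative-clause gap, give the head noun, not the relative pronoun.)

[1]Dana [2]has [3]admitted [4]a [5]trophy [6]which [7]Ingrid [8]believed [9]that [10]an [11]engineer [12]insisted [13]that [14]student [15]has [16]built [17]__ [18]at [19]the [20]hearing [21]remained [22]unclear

5

The gap at 17 is the object of "built", inside a relative clause.
The relative pronoun is "which" (word 6); it is bound by the head noun immediately before it.
Its filler is the head noun "trophy", at word 5.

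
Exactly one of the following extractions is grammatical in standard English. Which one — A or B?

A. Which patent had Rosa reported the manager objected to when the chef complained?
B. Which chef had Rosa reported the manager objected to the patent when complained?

A

In B, the wh-phrase is extracted from inside an adjunct island (introduced by "when"), which blocks movement.
In A, the extraction path crosses only that-complement boundaries, which are transparent.
So A is grammatical.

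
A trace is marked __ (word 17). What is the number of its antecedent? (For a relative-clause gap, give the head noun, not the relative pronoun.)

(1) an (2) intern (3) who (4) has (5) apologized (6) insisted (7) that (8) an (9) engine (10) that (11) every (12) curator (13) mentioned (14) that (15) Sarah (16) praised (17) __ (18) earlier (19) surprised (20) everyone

The gap at 17 is the object of "praised", inside a relative clause.
The relative pronoun is "that" (word 10); it is bound by the head noun immediately before it.
Its filler is the head noun "engine", at word 9.

9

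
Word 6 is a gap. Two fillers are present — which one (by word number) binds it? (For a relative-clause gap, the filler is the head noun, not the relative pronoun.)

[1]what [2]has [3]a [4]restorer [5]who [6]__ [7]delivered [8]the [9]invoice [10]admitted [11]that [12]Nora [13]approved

4

The marked gap is inside the relative clause, the subject of "delivered".
Its filler is the head noun "restorer" (via "who"), at word 4.
(The other dependency links word 1 to a gap after word 13.)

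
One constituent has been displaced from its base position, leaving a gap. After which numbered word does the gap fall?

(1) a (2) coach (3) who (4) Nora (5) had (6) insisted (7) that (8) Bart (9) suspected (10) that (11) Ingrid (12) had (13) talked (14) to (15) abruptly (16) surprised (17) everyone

The displaced element is "a coach" (word 2).
It is linked across 2 clause boundaries (that → that).
It functions as the object of the preposition "to" of "talked", so the gap sits immediately after word 14 ("to").
Base order: Nora had insisted that Bart suspected that Ingrid had talked to a coach abruptly.

14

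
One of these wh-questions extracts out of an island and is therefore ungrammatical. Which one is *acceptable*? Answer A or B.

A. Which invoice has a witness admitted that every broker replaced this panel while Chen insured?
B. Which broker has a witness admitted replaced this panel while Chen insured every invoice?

In A, the wh-phrase is extracted from inside an adjunct island (introduced by "while"), which blocks movement.
In B, the extraction path crosses only that-complement boundaries, which are transparent.
So B is grammatical.

B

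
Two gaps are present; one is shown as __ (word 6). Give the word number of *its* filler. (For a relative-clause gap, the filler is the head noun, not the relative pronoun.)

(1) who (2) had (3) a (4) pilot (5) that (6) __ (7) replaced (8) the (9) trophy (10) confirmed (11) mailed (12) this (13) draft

The marked gap is inside the relative clause, the subject of "replaced".
Its filler is the head noun "pilot" (via "that"), at word 4.
(The other dependency links word 1 to a gap after word 10.)

4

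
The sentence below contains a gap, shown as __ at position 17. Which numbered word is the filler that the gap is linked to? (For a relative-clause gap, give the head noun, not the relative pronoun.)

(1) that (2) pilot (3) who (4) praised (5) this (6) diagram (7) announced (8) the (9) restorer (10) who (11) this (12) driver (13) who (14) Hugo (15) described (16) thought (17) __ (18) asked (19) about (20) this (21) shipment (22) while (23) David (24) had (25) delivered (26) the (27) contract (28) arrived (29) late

9

The gap at 17 is the subject of "asked", inside a relative clause.
The relative pronoun is "who" (word 10); it is bound by the head noun immediately before it.
Its filler is the head noun "restorer", at word 9.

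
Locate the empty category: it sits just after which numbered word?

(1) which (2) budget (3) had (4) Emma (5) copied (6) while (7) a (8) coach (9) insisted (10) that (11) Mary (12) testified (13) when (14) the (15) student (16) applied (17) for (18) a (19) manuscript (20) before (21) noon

5

The displaced element is "which budget" (word 2).
It functions as the direct object of "copied", so the gap sits immediately after word 5 ("copied").
Base order: Emma had copied which budget while a coach insisted that Mary testified when the student applied for a manuscript before noon.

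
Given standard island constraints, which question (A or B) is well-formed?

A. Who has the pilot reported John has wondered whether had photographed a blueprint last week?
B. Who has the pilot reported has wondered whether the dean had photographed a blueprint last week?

In A, the wh-phrase is extracted from inside a wh-island (introduced by "whether"), which blocks movement.
In B, the extraction path crosses only that-complement boundaries, which are transparent.
So B is grammatical.

B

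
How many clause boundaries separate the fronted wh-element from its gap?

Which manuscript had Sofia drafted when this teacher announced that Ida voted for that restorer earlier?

"which manuscript" originates inside the matrix clause — no clause boundary is crossed.

0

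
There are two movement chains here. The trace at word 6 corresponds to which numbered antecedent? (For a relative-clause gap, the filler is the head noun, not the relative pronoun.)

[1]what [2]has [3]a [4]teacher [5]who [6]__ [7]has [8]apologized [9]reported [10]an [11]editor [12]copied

The marked gap is inside the relative clause, the subject of "apologized".
Its filler is the head noun "teacher" (via "who"), at word 4.
(The other dependency links word 1 to a gap after word 12.)

4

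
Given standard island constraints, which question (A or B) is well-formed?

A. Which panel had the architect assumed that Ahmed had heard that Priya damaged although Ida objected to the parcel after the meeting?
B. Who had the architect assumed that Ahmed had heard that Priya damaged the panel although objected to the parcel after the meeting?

A

In B, the wh-phrase is extracted from inside an adjunct island (introduced by "although"), which blocks movement.
In A, the extraction path crosses only that-complement boundaries, which are transparent.
So A is grammatical.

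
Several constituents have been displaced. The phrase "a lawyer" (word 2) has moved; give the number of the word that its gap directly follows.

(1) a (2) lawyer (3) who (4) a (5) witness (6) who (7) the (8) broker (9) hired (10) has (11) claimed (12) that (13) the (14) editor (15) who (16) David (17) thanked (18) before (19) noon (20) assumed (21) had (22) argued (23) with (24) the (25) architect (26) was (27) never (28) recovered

The displaced element is "a lawyer" (word 2).
It is linked across 2 clause boundaries (that → Ø).
It functions as the subject of "argued", so the gap sits immediately after word 20 ("assumed").
Base order: A witness who the broker hired has claimed that the editor who David thanked before noon assumed that a lawyer had argued with the architect.

20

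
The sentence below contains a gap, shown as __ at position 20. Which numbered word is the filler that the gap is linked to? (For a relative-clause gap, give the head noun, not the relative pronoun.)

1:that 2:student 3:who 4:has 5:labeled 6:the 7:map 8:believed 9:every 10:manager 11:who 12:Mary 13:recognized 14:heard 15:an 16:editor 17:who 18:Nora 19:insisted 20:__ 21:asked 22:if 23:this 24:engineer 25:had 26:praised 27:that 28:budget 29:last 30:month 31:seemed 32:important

16

The gap at 20 is the subject of "asked", inside a relative clause.
The relative pronoun is "who" (word 17); it is bound by the head noun immediately before it.
Its filler is the head noun "editor", at word 16.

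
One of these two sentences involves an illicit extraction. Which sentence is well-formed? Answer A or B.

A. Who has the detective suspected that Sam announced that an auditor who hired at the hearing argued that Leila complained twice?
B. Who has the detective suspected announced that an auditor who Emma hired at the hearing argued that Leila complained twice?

In A, the wh-phrase is extracted from inside a complex-NP island (relative clause) (introduced by "who"), which blocks movement.
In B, the extraction path crosses only that-complement boundaries, which are transparent.
So B is grammatical.

B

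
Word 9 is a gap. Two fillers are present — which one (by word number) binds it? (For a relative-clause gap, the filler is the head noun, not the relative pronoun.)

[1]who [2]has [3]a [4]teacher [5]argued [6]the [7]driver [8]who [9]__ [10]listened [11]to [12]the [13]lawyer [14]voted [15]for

The marked gap is inside the relative clause, the subject of "listened".
Its filler is the head noun "driver" (via "who"), at word 7.
(The other dependency links word 1 to a gap after word 15.)

7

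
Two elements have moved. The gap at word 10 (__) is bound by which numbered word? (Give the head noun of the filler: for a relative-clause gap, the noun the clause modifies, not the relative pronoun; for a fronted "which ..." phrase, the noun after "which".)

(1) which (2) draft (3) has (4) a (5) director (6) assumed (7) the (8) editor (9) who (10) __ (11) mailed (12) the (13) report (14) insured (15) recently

8

The marked gap is inside the relative clause, the subject of "mailed".
Its filler is the head noun "editor" (via "who"), at word 8.
(The other dependency links word 2 to a gap after word 14.)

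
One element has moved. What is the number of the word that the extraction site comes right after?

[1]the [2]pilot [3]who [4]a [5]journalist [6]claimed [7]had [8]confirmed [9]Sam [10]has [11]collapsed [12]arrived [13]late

The displaced element is "the pilot" (word 2).
It is linked across 1 clause boundary (Ø).
It functions as the subject of "confirmed", so the gap sits immediately after word 6 ("claimed").
Base order: A journalist claimed the pilot had confirmed Sam has collapsed.

6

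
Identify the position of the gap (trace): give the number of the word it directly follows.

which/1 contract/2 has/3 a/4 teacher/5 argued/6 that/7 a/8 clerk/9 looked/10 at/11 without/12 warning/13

The displaced element is "which contract" (word 2).
It is linked across 1 clause boundary (that).
It functions as the object of the preposition "at" of "looked", so the gap sits immediately after word 11 ("at").
Base order: A teacher has argued that a clerk looked at which contract without warning.

11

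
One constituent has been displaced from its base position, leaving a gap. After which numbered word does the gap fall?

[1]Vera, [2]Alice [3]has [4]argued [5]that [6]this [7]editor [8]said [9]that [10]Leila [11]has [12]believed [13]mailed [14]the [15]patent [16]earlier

12

The displaced element is "Vera" (word 1).
It is linked across 3 clause boundaries (that → that → Ø).
It functions as the subject of "mailed", so the gap sits immediately after word 12 ("believed").
Base order: Alice has argued that this editor said that Leila has believed that Vera mailed the patent earlier.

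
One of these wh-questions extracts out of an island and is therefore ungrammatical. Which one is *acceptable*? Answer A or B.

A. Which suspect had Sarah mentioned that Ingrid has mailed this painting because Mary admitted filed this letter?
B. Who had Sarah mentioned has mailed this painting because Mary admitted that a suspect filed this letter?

In A, the wh-phrase is extracted from inside an adjunct island (introduced by "because"), which blocks movement.
In B, the extraction path crosses only that-complement boundaries, which are transparent.
So B is grammatical.

B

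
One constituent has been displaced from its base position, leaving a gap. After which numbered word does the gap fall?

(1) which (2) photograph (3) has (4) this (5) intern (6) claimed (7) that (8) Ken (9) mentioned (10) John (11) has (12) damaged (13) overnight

12

The displaced element is "which photograph" (word 2).
It is linked across 2 clause boundaries (that → Ø).
It functions as the direct object of "damaged", so the gap sits immediately after word 12 ("damaged").
Base order: This intern has claimed that Ken mentioned John has damaged which photograph overnight.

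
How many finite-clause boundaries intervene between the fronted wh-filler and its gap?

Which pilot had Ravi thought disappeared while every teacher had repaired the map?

1

"which pilot" is extracted from the subject of "disappeared".
Boundaries crossed, outermost first: [Ø] — 1 in total.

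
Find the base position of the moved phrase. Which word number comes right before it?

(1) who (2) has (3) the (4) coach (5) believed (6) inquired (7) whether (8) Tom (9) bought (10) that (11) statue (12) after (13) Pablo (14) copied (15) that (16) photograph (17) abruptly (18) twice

5

The displaced element is "who" (word 1).
It is linked across 1 clause boundary (Ø).
It functions as the subject of "inquired", so the gap sits immediately after word 5 ("believed").
Base order: The coach has believed that who inquired whether Tom bought that statue after Pablo copied that photograph abruptly twice.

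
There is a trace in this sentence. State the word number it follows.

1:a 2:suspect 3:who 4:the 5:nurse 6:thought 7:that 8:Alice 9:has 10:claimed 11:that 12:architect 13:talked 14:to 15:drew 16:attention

14

The displaced element is "a suspect" (word 2).
It is linked across 2 clause boundaries (that → Ø).
It functions as the object of the preposition "to" of "talked", so the gap sits immediately after word 14 ("to").
Base order: The nurse thought that Alice has claimed that architect talked to a suspect.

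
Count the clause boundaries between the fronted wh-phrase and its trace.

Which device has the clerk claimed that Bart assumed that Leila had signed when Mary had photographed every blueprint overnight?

"which device" is extracted from the object of "signed".
Boundaries crossed, outermost first: [that], [that] — 2 in total.

2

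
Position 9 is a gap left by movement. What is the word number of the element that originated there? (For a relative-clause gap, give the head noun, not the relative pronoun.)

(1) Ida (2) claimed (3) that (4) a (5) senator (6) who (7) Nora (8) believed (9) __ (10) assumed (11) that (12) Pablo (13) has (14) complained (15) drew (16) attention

The gap at 9 is the subject of "assumed", inside a relative clause.
The relative pronoun is "who" (word 6); it is bound by the head noun immediately before it.
Its filler is the head noun "senator", at word 5.

5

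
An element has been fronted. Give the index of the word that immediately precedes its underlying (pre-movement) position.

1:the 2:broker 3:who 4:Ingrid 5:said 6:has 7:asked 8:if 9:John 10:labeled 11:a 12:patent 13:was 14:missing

The displaced element is "the broker" (word 2).
It is linked across 1 clause boundary (Ø).
It functions as the subject of "asked", so the gap sits immediately after word 5 ("said").
Base order: Ingrid said that the broker has asked if John labeled a patent.

5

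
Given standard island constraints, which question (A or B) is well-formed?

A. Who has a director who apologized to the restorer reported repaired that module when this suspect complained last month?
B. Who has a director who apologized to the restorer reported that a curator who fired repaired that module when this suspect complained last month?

In B, the wh-phrase is extracted from inside a complex-NP island (relative clause) (introduced by "who"), which blocks movement.
In A, the extraction path crosses only that-complement boundaries, which are transparent.
So A is grammatical.

A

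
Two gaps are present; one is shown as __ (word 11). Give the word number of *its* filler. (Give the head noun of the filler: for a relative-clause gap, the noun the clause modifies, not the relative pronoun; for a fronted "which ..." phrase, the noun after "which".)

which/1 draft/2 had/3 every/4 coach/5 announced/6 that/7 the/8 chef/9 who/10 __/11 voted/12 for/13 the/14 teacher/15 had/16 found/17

9

The marked gap is inside the relative clause, the subject of "voted".
Its filler is the head noun "chef" (via "who"), at word 9.
(The other dependency links word 2 to a gap after word 17.)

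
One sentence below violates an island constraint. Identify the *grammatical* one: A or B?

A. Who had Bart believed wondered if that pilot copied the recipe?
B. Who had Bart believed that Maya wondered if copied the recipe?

A

In B, the wh-phrase is extracted from inside a wh-island (introduced by "if"), which blocks movement.
In A, the extraction path crosses only that-complement boundaries, which are transparent.
So A is grammatical.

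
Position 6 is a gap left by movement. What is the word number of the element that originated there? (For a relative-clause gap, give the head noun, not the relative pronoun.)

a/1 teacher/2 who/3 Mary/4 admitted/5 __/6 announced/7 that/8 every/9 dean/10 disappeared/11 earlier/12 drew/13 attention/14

2

The gap at 6 is the subject of "announced", inside a relative clause.
The relative pronoun is "who" (word 3); it is bound by the head noun immediately before it.
Its filler is the head noun "teacher", at word 2.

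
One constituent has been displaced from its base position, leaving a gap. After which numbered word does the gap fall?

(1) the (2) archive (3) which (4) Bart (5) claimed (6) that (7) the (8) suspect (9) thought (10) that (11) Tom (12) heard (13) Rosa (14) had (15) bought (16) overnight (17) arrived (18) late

The displaced element is "the archive" (word 2).
It is linked across 3 clause boundaries (that → that → Ø).
It functions as the direct object of "bought", so the gap sits immediately after word 15 ("bought").
Base order: Bart claimed that the suspect thought that Tom heard Rosa had bought the archive overnight.

15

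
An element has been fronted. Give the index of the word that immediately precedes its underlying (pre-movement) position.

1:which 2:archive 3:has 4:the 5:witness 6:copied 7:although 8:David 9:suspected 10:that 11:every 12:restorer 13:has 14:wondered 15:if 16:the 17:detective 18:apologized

6

The displaced element is "which archive" (word 2).
It functions as the direct object of "copied", so the gap sits immediately after word 6 ("copied").
Base order: The witness has copied which archive although David suspected that every restorer has wondered if the detective apologized.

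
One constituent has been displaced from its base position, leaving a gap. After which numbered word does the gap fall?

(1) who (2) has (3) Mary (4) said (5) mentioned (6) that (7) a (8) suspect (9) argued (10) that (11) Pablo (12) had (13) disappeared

4

The displaced element is "who" (word 1).
It is linked across 1 clause boundary (Ø).
It functions as the subject of "mentioned", so the gap sits immediately after word 4 ("said").
Base order: Mary has said who mentioned that a suspect argued that Pablo had disappeared.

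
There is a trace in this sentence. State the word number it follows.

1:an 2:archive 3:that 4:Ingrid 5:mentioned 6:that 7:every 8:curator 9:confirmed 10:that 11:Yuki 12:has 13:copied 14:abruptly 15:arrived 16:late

13

The displaced element is "an archive" (word 2).
It is linked across 2 clause boundaries (that → that).
It functions as the direct object of "copied", so the gap sits immediately after word 13 ("copied").
Base order: Ingrid mentioned that every curator confirmed that Yuki has copied an archive abruptly.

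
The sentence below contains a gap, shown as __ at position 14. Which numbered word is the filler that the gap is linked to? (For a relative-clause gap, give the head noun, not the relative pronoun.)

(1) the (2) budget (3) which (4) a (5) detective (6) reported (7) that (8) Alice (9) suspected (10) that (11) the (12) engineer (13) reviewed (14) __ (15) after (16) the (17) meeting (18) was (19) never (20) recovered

2

The gap at 14 is the object of "reviewed", inside a relative clause.
The relative pronoun is "which" (word 3); it is bound by the head noun immediately before it.
Its filler is the head noun "budget", at word 2.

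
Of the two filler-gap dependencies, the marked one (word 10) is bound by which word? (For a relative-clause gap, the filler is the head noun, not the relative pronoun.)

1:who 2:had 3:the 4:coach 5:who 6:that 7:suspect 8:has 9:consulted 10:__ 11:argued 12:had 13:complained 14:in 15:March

4

The marked gap is inside the relative clause, the direct object of "consulted".
Its filler is the head noun "coach" (via "who"), at word 4.
(The other dependency links word 1 to a gap after word 11.)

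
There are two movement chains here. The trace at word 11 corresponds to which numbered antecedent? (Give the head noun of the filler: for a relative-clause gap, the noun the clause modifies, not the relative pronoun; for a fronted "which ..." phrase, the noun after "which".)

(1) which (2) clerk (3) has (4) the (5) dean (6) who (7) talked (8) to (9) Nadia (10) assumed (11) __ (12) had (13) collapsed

The marked gap is the subject of "collapsed".
Its filler is the fronted wh-phrase "which clerk", at word 2.
(The other dependency links word 5 to a gap after word 6.)

2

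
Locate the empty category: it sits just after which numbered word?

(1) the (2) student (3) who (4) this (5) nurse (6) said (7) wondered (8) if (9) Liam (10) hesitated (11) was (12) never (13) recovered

6

The displaced element is "the student" (word 2).
It is linked across 1 clause boundary (Ø).
It functions as the subject of "wondered", so the gap sits immediately after word 6 ("said").
Base order: This nurse said the student wondered if Liam hesitated.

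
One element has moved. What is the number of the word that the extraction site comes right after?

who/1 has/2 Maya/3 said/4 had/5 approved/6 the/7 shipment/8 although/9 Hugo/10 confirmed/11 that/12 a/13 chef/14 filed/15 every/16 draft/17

4

The displaced element is "who" (word 1).
It is linked across 1 clause boundary (Ø).
It functions as the subject of "approved", so the gap sits immediately after word 4 ("said").
Base order: Maya has said who had approved the shipment although Hugo confirmed that a chef filed every draft.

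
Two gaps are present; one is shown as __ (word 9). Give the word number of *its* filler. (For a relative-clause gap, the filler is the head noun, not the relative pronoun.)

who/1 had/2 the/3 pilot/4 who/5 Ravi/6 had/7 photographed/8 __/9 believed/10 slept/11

The marked gap is inside the relative clause, the direct object of "photographed".
Its filler is the head noun "pilot" (via "who"), at word 4.
(The other dependency links word 1 to a gap after word 10.)

4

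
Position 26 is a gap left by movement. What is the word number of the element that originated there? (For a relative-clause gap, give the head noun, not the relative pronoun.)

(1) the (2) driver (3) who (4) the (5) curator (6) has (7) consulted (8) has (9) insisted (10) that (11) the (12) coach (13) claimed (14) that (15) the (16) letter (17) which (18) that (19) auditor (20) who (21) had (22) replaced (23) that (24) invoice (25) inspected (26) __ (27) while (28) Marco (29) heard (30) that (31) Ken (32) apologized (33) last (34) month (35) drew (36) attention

16

The gap at 26 is the object of "inspected", inside a relative clause.
The relative pronoun is "which" (word 17); it is bound by the head noun immediately before it.
Its filler is the head noun "letter", at word 16.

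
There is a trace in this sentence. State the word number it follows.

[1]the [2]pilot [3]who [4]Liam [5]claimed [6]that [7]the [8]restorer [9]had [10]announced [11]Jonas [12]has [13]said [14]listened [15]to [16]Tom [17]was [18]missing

The displaced element is "the pilot" (word 2).
It is linked across 3 clause boundaries (that → Ø → Ø).
It functions as the subject of "listened", so the gap sits immediately after word 13 ("said").
Base order: Liam claimed that the restorer had announced Jonas has said that the pilot listened to Tom.

13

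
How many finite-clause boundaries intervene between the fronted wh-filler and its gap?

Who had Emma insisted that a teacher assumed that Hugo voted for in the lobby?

2

"who" is extracted from the PP object of "voted".
Boundaries crossed, outermost first: [that], [that] — 2 in total.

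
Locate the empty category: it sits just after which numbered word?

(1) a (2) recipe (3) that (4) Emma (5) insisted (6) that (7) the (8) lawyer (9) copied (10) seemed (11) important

The displaced element is "a recipe" (word 2).
It is linked across 1 clause boundary (that).
It functions as the direct object of "copied", so the gap sits immediately after word 9 ("copied").
Base order: Emma insisted that the lawyer copied a recipe.

9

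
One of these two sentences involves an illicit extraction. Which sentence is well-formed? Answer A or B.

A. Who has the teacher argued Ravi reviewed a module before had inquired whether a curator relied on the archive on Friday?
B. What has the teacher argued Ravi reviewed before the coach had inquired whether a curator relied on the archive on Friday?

In A, the wh-phrase is extracted from inside an adjunct island (introduced by "before"), which blocks movement.
In B, the extraction path crosses only that-complement boundaries, which are transparent.
So B is grammatical.

B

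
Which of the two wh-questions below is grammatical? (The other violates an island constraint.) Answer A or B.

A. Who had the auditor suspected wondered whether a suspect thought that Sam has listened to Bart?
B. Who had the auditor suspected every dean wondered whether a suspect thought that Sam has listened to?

A

In B, the wh-phrase is extracted from inside a wh-island (introduced by "whether"), which blocks movement.
In A, the extraction path crosses only that-complement boundaries, which are transparent.
So A is grammatical.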